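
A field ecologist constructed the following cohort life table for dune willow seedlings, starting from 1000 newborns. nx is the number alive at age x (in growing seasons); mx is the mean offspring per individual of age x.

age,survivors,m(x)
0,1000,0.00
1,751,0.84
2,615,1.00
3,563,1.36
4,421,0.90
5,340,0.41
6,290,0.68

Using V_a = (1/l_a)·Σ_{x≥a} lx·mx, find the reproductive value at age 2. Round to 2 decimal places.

lx = nx/n0 = nx/1000: 1, 0.751, 0.615, 0.563, 0.421, 0.34, 0.29
lx·mx for x ≥ 2: 0.615, 0.76568, 0.3789, 0.1394, 0.1972 → sum = 2.09618
V_2 = 2.09618 / l_2 = 2.09618 / 0.615 = 3.408423… → 3.41

3.41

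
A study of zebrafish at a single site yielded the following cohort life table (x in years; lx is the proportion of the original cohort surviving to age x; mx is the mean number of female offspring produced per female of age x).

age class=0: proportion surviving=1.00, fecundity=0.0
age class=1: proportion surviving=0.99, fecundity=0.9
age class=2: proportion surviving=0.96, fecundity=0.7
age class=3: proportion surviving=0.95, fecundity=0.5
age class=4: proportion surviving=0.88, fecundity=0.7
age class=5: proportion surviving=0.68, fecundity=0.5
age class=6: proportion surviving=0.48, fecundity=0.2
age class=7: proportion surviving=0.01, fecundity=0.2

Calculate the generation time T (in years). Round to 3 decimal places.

lx·mx: 0, 0.891, 0.672, 0.475, 0.616, 0.34, 0.096, 0.002 → R0 = 3.092
x·lx·mx: 0, 0.891, 1.344, 1.425, 2.464, 1.7, 0.576, 0.014 → Σ = 8.414
T = 8.414 / 3.092 = 2.721216… → 2.721

2.721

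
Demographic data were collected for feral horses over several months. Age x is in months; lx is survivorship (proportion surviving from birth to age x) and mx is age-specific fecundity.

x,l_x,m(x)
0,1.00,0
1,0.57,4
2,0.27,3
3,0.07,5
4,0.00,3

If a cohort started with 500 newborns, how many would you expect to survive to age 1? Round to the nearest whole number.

285

Expected survivors = N0 · l_1 = 500 × 0.57 = 285 → 285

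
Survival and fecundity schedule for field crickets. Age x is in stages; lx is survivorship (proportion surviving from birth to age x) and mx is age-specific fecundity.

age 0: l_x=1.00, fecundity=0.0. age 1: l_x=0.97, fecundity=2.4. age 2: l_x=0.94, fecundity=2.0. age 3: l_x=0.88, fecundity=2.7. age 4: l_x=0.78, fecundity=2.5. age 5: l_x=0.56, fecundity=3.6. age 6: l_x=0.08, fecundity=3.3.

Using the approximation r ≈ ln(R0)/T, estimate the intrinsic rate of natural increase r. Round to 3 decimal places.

0.788

R0 = Σ lx·mx = 0 + 2.328 + 1.88 + 2.376 + 1.95 + 2.016 + 0.264 = 10.814
Σ x·lx·mx = 32.68; T = 32.68/10.814 = 3.02201…
r ≈ ln(R0)/T = ln(10.814)/3.02201… = 0.78783… → 0.788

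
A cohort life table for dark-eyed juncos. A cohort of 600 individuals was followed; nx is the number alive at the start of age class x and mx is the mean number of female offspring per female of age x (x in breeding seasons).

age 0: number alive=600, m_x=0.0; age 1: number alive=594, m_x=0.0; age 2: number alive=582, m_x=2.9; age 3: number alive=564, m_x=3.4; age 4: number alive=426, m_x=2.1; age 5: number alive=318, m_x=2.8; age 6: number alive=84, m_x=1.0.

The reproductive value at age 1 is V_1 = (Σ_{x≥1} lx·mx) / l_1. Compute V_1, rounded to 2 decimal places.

lx = nx/n0 = nx/600: 1, 0.99, 0.97, 0.94, 0.71, 0.53, 0.14
lx·mx for x ≥ 1: 0, 2.813, 3.196, 1.491, 1.484, 0.14 → sum = 9.124
V_1 = 9.124 / l_1 = 9.124 / 0.99 = 9.216162… → 9.22

9.22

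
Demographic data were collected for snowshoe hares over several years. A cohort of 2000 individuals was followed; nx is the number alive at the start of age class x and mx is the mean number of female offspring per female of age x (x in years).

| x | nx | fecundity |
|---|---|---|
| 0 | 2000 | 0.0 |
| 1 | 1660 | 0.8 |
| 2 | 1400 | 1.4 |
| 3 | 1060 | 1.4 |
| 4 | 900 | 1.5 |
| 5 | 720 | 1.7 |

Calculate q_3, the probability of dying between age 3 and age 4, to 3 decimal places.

0.151

lx = nx/n0 = nx/2000: 1, 0.83, 0.7, 0.53, 0.45, 0.36
q_3 = (l_3 − l_4) / l_3 = (0.53 − 0.45) / 0.53
     = 0.08 / 0.53 = 0.150943… → 0.151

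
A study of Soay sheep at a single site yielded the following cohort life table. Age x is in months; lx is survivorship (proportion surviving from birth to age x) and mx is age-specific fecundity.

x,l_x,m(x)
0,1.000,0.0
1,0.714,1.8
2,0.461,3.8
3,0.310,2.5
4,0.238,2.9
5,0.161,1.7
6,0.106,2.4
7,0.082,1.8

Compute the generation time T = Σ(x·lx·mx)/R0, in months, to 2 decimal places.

2.67

lx·mx: 0, 1.2852, 1.7518, 0.775, 0.6902, 0.2737, 0.2544, 0.1476 → R0 = 5.1779
x·lx·mx: 0, 1.2852, 3.5036, 2.325, 2.7608, 1.3685, 1.5264, 1.0332 → Σ = 13.8027
T = 13.8027 / 5.1779 = 2.665695… → 2.67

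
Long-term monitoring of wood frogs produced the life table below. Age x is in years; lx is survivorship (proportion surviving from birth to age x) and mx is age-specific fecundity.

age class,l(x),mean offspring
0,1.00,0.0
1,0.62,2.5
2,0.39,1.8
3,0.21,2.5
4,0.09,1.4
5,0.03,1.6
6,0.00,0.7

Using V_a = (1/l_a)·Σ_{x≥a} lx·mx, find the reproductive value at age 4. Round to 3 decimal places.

1.933

lx·mx for x ≥ 4: 0.126, 0.048, 0 → sum = 0.174
V_4 = 0.174 / l_4 = 0.174 / 0.09 = 1.933333… → 1.933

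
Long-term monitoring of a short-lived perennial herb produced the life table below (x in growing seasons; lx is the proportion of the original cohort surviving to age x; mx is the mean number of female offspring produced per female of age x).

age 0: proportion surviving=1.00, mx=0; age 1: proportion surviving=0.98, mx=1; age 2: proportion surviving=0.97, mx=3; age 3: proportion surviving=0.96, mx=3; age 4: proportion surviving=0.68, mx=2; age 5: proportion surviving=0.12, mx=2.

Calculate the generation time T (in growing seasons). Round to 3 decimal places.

2.638

lx·mx: 0, 0.98, 2.91, 2.88, 1.36, 0.24 → R0 = 8.37
x·lx·mx: 0, 0.98, 5.82, 8.64, 5.44, 1.2 → Σ = 22.08
T = 22.08 / 8.37 = 2.637993… → 2.638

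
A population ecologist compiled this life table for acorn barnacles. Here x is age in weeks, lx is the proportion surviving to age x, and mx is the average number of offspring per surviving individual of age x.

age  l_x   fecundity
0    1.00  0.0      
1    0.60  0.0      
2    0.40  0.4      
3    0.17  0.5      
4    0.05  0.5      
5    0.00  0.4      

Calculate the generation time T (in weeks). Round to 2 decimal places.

lx·mx: 0, 0, 0.16, 0.085, 0.025, 0 → R0 = 0.27
x·lx·mx: 0, 0, 0.32, 0.255, 0.1, 0 → Σ = 0.675
T = 0.675 / 0.27 = 2.5 → 2.50

2.50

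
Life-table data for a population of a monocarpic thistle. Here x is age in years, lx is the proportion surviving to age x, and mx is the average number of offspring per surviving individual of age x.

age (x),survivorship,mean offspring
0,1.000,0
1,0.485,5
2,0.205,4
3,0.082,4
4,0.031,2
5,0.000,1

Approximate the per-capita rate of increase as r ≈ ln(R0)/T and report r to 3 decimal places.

0.886

R0 = Σ lx·mx = 0 + 2.425 + 0.82 + 0.328 + 0.062 + 0 = 3.635
Σ x·lx·mx = 5.297; T = 5.297/3.635 = 1.45722…
r ≈ ln(R0)/T = ln(3.635)/1.45722… = 0.88566… → 0.886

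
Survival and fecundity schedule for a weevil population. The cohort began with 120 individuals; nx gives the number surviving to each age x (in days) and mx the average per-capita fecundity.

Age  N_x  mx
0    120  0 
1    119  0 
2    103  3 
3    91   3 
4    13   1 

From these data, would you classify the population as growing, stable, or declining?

lx = nx/n0 = nx/120: 1, 0.99167…, 0.85833…, 0.75833…, 0.10833…
R0 = Σ lx·mx = 0 + 0 + 2.575… + 2.275… + 0.108333… = 4.958333…
R0 > 1, so the population is growing.

growing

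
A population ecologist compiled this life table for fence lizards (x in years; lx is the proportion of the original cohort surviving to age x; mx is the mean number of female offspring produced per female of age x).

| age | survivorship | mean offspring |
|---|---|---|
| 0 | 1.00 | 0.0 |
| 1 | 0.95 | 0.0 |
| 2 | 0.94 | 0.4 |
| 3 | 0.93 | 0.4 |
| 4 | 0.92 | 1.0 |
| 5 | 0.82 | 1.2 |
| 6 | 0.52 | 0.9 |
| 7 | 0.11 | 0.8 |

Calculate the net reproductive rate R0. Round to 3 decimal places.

lx·mx by age: 0, 0, 0.376, 0.372, 0.92, 0.984, 0.468, 0.088
R0 = Σ lx·mx = 3.208 → 3.208

3.208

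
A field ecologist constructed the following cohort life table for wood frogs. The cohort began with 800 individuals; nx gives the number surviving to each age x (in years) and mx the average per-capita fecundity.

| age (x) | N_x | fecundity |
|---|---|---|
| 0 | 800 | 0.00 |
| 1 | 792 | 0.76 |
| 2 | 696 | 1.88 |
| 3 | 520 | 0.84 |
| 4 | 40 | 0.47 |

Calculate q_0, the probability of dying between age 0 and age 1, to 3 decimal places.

lx = nx/n0 = nx/800: 1, 0.99, 0.87, 0.65, 0.05
q_0 = (l_0 − l_1) / l_0 = (1 − 0.99) / 1
     = 0.01 / 1 = 0.01 → 0.010

0.010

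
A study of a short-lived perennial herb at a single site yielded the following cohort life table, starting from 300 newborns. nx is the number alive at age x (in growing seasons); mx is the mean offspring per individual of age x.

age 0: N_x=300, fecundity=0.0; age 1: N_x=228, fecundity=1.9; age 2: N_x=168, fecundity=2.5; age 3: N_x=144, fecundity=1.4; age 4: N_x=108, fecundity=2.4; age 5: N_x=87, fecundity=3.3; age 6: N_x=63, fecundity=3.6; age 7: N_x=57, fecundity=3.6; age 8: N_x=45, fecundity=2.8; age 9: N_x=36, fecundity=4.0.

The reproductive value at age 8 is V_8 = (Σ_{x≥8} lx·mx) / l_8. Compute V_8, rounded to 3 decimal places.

lx = nx/n0 = nx/300: 1, 0.76, 0.56, 0.48, 0.36, 0.29, 0.21, 0.19, 0.15, 0.12
lx·mx for x ≥ 8: 0.42, 0.48 → sum = 0.9
V_8 = 0.9 / l_8 = 0.9 / 0.15 = 6 → 6.000

6.000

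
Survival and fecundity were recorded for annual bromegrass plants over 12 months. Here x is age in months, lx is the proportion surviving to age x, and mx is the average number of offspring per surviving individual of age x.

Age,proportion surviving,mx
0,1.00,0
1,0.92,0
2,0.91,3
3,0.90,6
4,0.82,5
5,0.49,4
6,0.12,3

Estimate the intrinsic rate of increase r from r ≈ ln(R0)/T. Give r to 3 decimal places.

0.779

R0 = Σ lx·mx = 0 + 0 + 2.73 + 5.4 + 4.1 + 1.96 + 0.36 = 14.55
Σ x·lx·mx = 50.02; T = 50.02/14.55 = 3.4378…
r ≈ ln(R0)/T = ln(14.55)/3.4378… = 0.77887… → 0.779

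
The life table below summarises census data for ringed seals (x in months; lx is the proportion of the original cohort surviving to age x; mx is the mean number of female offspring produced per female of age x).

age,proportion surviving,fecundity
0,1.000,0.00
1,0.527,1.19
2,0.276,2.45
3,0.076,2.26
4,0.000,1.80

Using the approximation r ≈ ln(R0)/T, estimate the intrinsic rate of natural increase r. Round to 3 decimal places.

R0 = Σ lx·mx = 0 + 0.62713 + 0.6762 + 0.17176 + 0 = 1.47509
Σ x·lx·mx = 2.49481; T = 2.49481/1.47509 = 1.69129…
r ≈ ln(R0)/T = ln(1.47509)/1.69129… = 0.22984… → 0.230

0.230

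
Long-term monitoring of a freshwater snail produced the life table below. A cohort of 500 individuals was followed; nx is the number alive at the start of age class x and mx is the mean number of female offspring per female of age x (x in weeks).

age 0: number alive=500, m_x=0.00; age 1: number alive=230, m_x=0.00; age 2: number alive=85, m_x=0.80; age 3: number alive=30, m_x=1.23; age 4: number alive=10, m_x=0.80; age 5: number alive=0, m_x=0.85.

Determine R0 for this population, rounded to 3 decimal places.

0.226

lx = nx/n0 = nx/500: 1, 0.46, 0.17, 0.06, 0.02, 0
lx·mx by age: 0, 0, 0.136, 0.0738, 0.016, 0
R0 = Σ lx·mx = 0.2258 → 0.226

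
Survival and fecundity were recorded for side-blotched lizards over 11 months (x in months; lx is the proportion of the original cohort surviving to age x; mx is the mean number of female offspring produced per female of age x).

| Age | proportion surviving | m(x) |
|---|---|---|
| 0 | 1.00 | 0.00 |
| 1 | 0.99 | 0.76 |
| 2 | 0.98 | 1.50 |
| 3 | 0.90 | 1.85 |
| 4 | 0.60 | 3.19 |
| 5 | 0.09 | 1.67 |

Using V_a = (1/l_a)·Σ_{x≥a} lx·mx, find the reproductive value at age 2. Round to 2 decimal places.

5.31

lx·mx for x ≥ 2: 1.47, 1.665, 1.914, 0.1503 → sum = 5.1993
V_2 = 5.1993 / l_2 = 5.1993 / 0.98 = 5.305408… → 5.31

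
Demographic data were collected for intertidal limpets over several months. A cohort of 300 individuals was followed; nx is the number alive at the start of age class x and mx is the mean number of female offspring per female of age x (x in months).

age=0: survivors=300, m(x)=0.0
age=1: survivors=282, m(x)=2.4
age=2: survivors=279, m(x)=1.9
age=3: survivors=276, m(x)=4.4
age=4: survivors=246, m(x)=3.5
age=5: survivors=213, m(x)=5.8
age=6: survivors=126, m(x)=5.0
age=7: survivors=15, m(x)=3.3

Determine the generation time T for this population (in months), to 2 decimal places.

lx = nx/n0 = nx/300: 1, 0.94, 0.93, 0.92, 0.82, 0.71, 0.42, 0.05
lx·mx: 0, 2.256, 1.767, 4.048, 2.87, 4.118, 2.1, 0.165 → R0 = 17.324
x·lx·mx: 0, 2.256, 3.534, 12.144, 11.48, 20.59, 12.6, 1.155 → Σ = 63.759
T = 63.759 / 17.324 = 3.680386… → 3.68

3.68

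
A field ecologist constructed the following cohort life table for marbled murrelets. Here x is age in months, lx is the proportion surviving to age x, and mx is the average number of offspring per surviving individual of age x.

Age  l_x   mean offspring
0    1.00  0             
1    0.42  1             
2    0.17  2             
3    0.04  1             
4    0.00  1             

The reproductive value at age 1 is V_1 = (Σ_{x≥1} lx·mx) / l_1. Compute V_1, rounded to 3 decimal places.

1.905

lx·mx for x ≥ 1: 0.42, 0.34, 0.04, 0 → sum = 0.8
V_1 = 0.8 / l_1 = 0.8 / 0.42 = 1.904762… → 1.905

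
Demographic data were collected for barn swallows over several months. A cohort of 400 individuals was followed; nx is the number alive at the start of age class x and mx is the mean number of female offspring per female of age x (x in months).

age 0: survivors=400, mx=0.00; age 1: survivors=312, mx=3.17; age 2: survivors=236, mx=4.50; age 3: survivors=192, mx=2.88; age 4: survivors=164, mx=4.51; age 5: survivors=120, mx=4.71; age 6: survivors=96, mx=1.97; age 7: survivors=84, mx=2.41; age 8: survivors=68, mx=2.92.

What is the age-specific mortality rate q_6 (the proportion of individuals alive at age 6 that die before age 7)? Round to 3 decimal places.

lx = nx/n0 = nx/400: 1, 0.78, 0.59, 0.48, 0.41, 0.3, 0.24, 0.21, 0.17
q_6 = (l_6 − l_7) / l_6 = (0.24 − 0.21) / 0.24
     = 0.03 / 0.24 = 0.125 → 0.125

0.125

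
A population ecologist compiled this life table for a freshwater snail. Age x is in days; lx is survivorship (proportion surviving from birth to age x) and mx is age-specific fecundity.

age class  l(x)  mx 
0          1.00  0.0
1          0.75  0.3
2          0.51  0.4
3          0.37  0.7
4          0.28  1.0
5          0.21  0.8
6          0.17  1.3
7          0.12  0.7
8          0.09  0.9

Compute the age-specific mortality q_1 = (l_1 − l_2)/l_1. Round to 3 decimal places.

q_1 = (l_1 − l_2) / l_1 = (0.75 − 0.51) / 0.75
     = 0.24 / 0.75 = 0.32 → 0.320

0.320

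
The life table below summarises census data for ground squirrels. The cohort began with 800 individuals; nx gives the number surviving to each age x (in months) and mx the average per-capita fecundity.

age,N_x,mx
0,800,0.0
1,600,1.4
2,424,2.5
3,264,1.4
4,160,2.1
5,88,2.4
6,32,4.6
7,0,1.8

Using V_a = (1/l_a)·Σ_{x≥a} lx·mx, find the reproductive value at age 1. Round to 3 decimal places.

4.940

lx = nx/n0 = nx/800: 1, 0.75, 0.53, 0.33, 0.2, 0.11, 0.04, 0
lx·mx for x ≥ 1: 1.05, 1.325, 0.462, 0.42, 0.264, 0.184, 0 → sum = 3.705
V_1 = 3.705 / l_1 = 3.705 / 0.75 = 4.94 → 4.940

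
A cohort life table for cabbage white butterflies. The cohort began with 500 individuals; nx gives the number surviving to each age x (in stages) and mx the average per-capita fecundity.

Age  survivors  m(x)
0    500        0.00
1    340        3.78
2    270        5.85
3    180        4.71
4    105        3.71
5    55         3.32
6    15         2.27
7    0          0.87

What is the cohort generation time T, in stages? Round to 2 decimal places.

lx = nx/n0 = nx/500: 1, 0.68, 0.54, 0.36, 0.21, 0.11, 0.03, 0
lx·mx: 0, 2.5704, 3.159, 1.6956, 0.7791, 0.3652, 0.0681, 0 → R0 = 8.6374
x·lx·mx: 0, 2.5704, 6.318, 5.0868, 3.1164, 1.826, 0.4086, 0 → Σ = 19.3262
T = 19.3262 / 8.6374 = 2.237502… → 2.24

2.24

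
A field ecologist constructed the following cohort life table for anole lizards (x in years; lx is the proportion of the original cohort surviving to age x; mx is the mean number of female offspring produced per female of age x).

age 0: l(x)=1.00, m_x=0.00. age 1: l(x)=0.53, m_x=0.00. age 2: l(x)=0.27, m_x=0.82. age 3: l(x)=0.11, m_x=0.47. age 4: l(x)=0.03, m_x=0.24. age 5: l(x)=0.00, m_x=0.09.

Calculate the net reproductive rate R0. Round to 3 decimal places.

0.280

lx·mx by age: 0, 0, 0.2214, 0.0517, 0.0072, 0
R0 = Σ lx·mx = 0.2803 → 0.280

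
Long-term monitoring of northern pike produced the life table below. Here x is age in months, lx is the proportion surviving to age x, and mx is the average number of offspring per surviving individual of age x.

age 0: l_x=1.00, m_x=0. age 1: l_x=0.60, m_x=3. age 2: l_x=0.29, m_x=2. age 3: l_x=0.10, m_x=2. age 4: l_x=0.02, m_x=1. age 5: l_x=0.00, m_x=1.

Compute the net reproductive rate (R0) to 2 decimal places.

lx·mx by age: 0, 1.8, 0.58, 0.2, 0.02, 0
R0 = Σ lx·mx = 2.6 → 2.60

2.60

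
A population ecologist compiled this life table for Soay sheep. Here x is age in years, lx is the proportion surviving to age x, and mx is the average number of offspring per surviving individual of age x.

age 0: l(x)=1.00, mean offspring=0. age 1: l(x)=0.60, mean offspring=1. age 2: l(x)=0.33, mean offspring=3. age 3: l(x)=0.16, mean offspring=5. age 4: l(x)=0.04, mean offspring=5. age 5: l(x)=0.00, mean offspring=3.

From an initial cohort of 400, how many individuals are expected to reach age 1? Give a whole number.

Expected survivors = N0 · l_1 = 400 × 0.60 = 240 → 240

240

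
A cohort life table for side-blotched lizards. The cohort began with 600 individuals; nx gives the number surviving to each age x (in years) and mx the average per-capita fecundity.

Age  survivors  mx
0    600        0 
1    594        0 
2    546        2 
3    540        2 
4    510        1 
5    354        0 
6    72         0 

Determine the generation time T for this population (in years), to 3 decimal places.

2.783

lx = nx/n0 = nx/600: 1, 0.99, 0.91, 0.9, 0.85, 0.59, 0.12
lx·mx: 0, 0, 1.82, 1.8, 0.85, 0, 0 → R0 = 4.47
x·lx·mx: 0, 0, 3.64, 5.4, 3.4, 0, 0 → Σ = 12.44
T = 12.44 / 4.47 = 2.782998… → 2.783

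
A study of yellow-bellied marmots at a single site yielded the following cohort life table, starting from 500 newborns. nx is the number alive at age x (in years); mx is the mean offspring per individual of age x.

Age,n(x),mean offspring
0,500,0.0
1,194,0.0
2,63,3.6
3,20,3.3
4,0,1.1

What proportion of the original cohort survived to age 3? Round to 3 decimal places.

l_3 = n_3/n_0 = 20/500 = 0.04 → 0.040

0.040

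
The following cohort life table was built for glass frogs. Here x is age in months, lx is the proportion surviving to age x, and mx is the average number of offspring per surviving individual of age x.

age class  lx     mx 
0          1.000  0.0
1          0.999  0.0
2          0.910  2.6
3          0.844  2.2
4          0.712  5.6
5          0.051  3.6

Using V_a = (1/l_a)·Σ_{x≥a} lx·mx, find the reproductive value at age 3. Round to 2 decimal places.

lx·mx for x ≥ 3: 1.8568, 3.9872, 0.1836 → sum = 6.0276
V_3 = 6.0276 / l_3 = 6.0276 / 0.844 = 7.141706… → 7.14

7.14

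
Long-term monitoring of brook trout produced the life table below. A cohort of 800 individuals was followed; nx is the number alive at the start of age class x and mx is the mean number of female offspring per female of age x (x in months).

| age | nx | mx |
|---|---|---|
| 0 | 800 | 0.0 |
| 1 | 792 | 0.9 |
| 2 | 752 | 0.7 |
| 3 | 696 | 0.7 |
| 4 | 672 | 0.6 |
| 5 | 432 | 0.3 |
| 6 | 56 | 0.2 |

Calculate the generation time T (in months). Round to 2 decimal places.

2.45

lx = nx/n0 = nx/800: 1, 0.99, 0.94, 0.87, 0.84, 0.54, 0.07
lx·mx: 0, 0.891, 0.658, 0.609, 0.504, 0.162, 0.014 → R0 = 2.838
x·lx·mx: 0, 0.891, 1.316, 1.827, 2.016, 0.81, 0.084 → Σ = 6.944
T = 6.944 / 2.838 = 2.446794… → 2.45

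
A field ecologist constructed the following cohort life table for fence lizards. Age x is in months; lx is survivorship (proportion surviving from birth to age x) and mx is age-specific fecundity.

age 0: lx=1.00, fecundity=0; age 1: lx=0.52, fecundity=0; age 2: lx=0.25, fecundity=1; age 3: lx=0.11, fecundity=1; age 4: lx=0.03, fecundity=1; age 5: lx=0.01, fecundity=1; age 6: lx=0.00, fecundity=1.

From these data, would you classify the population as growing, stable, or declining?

R0 = Σ lx·mx = 0 + 0 + 0.25 + 0.11 + 0.03 + 0.01 + 0 = 0.4
R0 < 1, so the population is declining.

declining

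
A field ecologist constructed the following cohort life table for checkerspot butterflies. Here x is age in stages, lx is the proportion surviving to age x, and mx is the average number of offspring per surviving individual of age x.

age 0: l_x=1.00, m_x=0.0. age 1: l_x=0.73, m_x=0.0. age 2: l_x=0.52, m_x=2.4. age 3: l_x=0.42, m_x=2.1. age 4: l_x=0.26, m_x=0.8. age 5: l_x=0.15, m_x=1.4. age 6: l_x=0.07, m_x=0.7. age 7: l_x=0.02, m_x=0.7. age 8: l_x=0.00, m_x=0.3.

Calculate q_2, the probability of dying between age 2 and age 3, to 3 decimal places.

q_2 = (l_2 − l_3) / l_2 = (0.52 − 0.42) / 0.52
     = 0.1 / 0.52 = 0.192308… → 0.192

0.192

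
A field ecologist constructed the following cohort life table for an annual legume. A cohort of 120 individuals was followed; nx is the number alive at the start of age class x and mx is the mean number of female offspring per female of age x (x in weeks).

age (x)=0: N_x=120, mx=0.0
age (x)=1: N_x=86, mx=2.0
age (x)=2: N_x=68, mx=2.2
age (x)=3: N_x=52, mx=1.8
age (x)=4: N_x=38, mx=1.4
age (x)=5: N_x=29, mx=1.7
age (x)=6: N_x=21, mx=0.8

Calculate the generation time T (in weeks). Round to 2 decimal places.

2.45

lx = nx/n0 = nx/120: 1, 0.71667…, 0.56667…, 0.43333…, 0.31667…, 0.24167…, 0.175
lx·mx: 0, 1.433333…, 1.246667…, 0.78…, 0.443333…, 0.410833…, 0.14 → R0 = 4.454167…
x·lx·mx: 0, 1.433333…, 2.493333…, 2.34…, 1.773333…, 2.054167…, 0.84 → Σ = 10.934167…
T = 10.934167… / 4.454167… = 2.454818… → 2.45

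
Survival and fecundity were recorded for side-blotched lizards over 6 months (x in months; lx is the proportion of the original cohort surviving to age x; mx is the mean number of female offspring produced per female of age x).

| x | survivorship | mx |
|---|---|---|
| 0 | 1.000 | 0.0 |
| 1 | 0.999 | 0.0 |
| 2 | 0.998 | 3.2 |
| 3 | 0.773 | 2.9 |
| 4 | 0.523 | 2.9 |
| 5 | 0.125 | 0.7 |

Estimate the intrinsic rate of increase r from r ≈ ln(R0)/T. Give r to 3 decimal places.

0.700

R0 = Σ lx·mx = 0 + 0 + 3.1936 + 2.2417 + 1.5167 + 0.0875 = 7.0395
Σ x·lx·mx = 19.6166; T = 19.6166/7.0395 = 2.78665…
r ≈ ln(R0)/T = ln(7.0395)/2.78665… = 0.70032… → 0.700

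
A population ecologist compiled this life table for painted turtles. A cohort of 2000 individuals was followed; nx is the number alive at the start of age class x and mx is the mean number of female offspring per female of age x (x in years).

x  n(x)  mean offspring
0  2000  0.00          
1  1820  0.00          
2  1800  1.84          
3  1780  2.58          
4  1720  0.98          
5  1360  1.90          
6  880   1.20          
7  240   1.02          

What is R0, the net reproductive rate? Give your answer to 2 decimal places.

6.74

lx = nx/n0 = nx/2000: 1, 0.91, 0.9, 0.89, 0.86, 0.68, 0.44, 0.12
lx·mx by age: 0, 0, 1.656, 2.2962, 0.8428, 1.292, 0.528, 0.1224
R0 = Σ lx·mx = 6.7374 → 6.74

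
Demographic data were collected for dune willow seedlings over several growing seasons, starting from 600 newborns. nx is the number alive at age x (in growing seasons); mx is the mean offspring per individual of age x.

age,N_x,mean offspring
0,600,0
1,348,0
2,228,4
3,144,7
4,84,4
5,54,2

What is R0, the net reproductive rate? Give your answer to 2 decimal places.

3.94

lx = nx/n0 = nx/600: 1, 0.58, 0.38, 0.24, 0.14, 0.09
lx·mx by age: 0, 0, 1.52, 1.68, 0.56, 0.18
R0 = Σ lx·mx = 3.94 → 3.94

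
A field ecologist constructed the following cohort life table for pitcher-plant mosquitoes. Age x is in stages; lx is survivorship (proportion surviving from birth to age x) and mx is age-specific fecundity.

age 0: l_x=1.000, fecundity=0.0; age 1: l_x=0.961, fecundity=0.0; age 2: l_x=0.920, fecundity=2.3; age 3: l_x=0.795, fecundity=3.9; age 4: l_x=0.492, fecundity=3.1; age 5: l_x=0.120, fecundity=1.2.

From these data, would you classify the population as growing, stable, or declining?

growing

R0 = Σ lx·mx = 0 + 0 + 2.116 + 3.1005 + 1.5252 + 0.144 = 6.8857
R0 > 1, so the population is growing.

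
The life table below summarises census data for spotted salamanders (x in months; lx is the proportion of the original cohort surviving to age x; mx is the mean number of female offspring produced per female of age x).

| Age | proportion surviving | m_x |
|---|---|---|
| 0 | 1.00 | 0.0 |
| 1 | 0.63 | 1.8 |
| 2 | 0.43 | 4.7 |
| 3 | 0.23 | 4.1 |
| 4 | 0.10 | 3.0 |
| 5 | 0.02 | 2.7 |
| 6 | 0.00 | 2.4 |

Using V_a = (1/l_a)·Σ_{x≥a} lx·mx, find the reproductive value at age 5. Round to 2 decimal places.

lx·mx for x ≥ 5: 0.054, 0 → sum = 0.054
V_5 = 0.054 / l_5 = 0.054 / 0.02 = 2.7 → 2.70

2.70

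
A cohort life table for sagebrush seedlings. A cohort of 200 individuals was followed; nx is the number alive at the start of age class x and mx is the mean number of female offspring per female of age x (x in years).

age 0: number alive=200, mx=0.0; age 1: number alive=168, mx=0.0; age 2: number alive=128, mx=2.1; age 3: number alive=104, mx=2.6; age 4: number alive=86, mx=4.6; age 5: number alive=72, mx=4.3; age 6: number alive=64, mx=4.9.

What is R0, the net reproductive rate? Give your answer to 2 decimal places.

7.79

lx = nx/n0 = nx/200: 1, 0.84, 0.64, 0.52, 0.43, 0.36, 0.32
lx·mx by age: 0, 0, 1.344, 1.352, 1.978, 1.548, 1.568
R0 = Σ lx·mx = 7.79 → 7.79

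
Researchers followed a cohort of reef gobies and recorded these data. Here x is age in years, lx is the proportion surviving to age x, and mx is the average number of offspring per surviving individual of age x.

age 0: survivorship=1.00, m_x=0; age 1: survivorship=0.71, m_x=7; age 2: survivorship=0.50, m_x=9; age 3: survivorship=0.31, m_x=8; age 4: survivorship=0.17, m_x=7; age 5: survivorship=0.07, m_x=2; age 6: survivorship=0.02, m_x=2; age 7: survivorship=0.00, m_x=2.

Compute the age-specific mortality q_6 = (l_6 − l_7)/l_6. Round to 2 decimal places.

1.00

q_6 = (l_6 − l_7) / l_6 = (0.02 − 0) / 0.02
     = 0.02 / 0.02 = 1 → 1.00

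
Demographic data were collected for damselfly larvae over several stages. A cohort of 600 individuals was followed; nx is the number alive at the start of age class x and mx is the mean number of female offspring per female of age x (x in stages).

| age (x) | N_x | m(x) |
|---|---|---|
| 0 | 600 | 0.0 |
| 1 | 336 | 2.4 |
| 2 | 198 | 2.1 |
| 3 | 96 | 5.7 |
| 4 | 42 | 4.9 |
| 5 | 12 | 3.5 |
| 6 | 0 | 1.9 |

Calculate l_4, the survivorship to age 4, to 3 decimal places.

0.070

l_4 = n_4/n_0 = 42/600 = 0.07 → 0.070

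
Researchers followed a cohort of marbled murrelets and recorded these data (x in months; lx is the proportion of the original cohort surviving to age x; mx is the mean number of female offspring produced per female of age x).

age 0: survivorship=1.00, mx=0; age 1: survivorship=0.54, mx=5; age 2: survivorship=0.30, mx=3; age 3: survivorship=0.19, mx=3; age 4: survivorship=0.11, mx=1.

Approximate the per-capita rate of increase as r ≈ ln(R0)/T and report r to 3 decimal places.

R0 = Σ lx·mx = 0 + 2.7 + 0.9 + 0.57 + 0.11 = 4.28
Σ x·lx·mx = 6.65; T = 6.65/4.28 = 1.55374…
r ≈ ln(R0)/T = ln(4.28)/1.55374… = 0.93578… → 0.936

0.936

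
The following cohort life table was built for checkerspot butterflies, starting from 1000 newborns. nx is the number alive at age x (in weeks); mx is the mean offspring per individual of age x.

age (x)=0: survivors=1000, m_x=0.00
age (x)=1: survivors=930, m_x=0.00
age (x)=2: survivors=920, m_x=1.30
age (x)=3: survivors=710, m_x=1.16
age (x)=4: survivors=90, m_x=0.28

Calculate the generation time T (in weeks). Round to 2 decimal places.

lx = nx/n0 = nx/1000: 1, 0.93, 0.92, 0.71, 0.09
lx·mx: 0, 0, 1.196, 0.8236, 0.0252 → R0 = 2.0448
x·lx·mx: 0, 0, 2.392, 2.4708, 0.1008 → Σ = 4.9636
T = 4.9636 / 2.0448 = 2.427426… → 2.43

2.43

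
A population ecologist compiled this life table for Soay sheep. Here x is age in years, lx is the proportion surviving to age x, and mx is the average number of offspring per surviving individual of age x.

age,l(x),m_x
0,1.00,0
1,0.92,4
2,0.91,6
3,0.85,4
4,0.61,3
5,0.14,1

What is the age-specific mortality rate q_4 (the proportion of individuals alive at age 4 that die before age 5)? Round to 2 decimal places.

q_4 = (l_4 − l_5) / l_4 = (0.61 − 0.14) / 0.61
     = 0.47 / 0.61 = 0.770492… → 0.77

0.77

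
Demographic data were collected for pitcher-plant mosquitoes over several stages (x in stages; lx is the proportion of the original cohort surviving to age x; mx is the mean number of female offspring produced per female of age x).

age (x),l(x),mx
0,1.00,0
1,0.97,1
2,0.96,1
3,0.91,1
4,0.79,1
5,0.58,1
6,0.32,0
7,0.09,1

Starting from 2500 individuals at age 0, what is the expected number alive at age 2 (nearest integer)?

2400

Expected survivors = N0 · l_2 = 2500 × 0.96 = 2400 → 2400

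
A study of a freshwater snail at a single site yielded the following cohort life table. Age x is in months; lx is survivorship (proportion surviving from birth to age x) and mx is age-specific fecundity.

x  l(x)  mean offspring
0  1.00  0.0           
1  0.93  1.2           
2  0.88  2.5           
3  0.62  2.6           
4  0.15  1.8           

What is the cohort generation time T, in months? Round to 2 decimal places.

2.20

lx·mx: 0, 1.116, 2.2, 1.612, 0.27 → R0 = 5.198
x·lx·mx: 0, 1.116, 4.4, 4.836, 1.08 → Σ = 11.432
T = 11.432 / 5.198 = 2.199307… → 2.20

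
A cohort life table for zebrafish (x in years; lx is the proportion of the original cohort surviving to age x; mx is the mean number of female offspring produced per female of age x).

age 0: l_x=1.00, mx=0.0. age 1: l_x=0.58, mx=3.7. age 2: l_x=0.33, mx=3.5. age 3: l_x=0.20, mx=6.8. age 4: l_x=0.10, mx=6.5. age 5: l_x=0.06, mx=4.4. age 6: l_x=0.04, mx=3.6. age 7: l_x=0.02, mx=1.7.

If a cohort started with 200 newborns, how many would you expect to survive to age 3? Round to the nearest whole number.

40

Expected survivors = N0 · l_3 = 200 × 0.20 = 40 → 40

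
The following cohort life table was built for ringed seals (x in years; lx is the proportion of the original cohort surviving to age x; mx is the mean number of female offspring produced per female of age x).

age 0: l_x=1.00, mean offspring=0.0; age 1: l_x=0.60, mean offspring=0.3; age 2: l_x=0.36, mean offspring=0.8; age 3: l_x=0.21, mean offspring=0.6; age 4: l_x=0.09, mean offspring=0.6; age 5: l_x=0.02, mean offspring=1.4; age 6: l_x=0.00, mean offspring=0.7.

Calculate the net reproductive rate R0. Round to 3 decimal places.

0.676

lx·mx by age: 0, 0.18, 0.288, 0.126, 0.054, 0.028, 0
R0 = Σ lx·mx = 0.676 → 0.676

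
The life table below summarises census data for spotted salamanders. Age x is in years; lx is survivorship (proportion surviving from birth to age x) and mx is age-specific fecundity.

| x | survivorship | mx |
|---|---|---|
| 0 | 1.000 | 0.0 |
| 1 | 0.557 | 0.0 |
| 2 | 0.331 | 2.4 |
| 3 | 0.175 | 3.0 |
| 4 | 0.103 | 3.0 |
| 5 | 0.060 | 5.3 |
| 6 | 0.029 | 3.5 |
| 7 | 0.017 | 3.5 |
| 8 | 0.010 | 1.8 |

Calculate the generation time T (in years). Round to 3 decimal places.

lx·mx: 0, 0, 0.7944, 0.525, 0.309, 0.318, 0.1015, 0.0595, 0.018 → R0 = 2.1254
x·lx·mx: 0, 0, 1.5888, 1.575, 1.236, 1.59, 0.609, 0.4165, 0.144 → Σ = 7.1593
T = 7.1593 / 2.1254 = 3.368448… → 3.368

3.368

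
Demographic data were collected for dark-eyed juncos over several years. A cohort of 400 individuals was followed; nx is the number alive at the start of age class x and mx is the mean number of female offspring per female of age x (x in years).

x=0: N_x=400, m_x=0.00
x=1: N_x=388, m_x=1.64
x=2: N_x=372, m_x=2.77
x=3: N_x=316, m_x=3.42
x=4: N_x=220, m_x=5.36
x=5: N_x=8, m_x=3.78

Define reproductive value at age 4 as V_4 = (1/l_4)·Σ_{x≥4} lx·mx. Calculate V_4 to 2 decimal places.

5.50

lx = nx/n0 = nx/400: 1, 0.97, 0.93, 0.79, 0.55, 0.02
lx·mx for x ≥ 4: 2.948, 0.0756 → sum = 3.0236
V_4 = 3.0236 / l_4 = 3.0236 / 0.55 = 5.497455… → 5.50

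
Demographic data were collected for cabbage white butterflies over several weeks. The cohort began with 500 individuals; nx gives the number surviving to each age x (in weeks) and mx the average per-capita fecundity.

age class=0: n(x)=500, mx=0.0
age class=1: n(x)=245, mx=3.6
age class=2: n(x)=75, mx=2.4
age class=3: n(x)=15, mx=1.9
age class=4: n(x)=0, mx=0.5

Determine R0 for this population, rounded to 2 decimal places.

lx = nx/n0 = nx/500: 1, 0.49, 0.15, 0.03, 0
lx·mx by age: 0, 1.764, 0.36, 0.057, 0
R0 = Σ lx·mx = 2.181 → 2.18

2.18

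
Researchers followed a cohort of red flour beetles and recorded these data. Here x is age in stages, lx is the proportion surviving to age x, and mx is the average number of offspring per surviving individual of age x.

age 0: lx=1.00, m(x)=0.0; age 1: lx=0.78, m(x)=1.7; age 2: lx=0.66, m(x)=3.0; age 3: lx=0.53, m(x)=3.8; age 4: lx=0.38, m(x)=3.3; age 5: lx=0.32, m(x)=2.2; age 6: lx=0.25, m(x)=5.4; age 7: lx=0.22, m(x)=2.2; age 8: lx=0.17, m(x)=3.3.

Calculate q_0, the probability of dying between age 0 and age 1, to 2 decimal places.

q_0 = (l_0 − l_1) / l_0 = (1 − 0.78) / 1
     = 0.22 / 1 = 0.22 → 0.22

0.22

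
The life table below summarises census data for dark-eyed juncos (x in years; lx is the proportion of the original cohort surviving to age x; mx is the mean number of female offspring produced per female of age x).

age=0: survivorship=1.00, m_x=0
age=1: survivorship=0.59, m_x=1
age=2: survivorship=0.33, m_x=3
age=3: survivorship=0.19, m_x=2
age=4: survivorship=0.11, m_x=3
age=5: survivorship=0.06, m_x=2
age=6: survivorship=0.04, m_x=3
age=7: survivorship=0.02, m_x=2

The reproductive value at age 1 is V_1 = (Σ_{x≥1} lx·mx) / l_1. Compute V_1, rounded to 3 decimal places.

lx·mx for x ≥ 1: 0.59, 0.99, 0.38, 0.33, 0.12, 0.12, 0.04 → sum = 2.57
V_1 = 2.57 / l_1 = 2.57 / 0.59 = 4.355932… → 4.356

4.356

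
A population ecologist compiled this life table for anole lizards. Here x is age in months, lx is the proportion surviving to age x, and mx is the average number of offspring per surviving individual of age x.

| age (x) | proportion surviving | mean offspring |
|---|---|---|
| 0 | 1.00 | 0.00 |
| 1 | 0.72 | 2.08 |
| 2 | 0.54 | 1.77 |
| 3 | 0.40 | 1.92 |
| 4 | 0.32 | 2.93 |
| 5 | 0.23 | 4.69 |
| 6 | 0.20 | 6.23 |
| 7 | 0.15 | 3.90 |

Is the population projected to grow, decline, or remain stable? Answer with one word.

R0 = Σ lx·mx = 0 + 1.4976 + 0.9558 + 0.768 + 0.9376 + 1.0787 + 1.246 + 0.585 = 7.0687
R0 > 1, so the population is growing.

growing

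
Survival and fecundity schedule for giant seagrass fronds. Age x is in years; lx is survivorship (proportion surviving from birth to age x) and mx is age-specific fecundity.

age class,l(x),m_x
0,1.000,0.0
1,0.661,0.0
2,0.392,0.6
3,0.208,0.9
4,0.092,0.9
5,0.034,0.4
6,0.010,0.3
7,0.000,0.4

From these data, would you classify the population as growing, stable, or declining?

declining

R0 = Σ lx·mx = 0 + 0 + 0.2352 + 0.1872 + 0.0828 + 0.0136 + 0.003 + 0 = 0.5218
R0 < 1, so the population is declining.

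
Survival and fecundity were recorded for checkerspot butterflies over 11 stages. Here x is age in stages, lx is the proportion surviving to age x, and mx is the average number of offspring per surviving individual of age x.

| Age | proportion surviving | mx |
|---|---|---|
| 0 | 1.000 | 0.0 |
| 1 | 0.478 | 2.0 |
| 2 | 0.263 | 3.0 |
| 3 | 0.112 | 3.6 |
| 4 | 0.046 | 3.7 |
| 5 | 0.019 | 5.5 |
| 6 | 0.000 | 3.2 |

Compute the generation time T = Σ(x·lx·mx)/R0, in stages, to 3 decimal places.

2.042

lx·mx: 0, 0.956, 0.789, 0.4032, 0.1702, 0.1045, 0 → R0 = 2.4229
x·lx·mx: 0, 0.956, 1.578, 1.2096, 0.6808, 0.5225, 0 → Σ = 4.9469
T = 4.9469 / 2.4229 = 2.041727… → 2.042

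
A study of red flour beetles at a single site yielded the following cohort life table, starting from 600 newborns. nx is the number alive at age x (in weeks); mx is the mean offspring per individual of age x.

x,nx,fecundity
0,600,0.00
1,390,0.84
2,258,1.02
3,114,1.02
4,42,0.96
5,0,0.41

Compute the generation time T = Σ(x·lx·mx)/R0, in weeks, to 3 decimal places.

lx = nx/n0 = nx/600: 1, 0.65, 0.43, 0.19, 0.07, 0
lx·mx: 0, 0.546, 0.4386, 0.1938, 0.0672, 0 → R0 = 1.2456
x·lx·mx: 0, 0.546, 0.8772, 0.5814, 0.2688, 0 → Σ = 2.2734
T = 2.2734 / 1.2456 = 1.825145… → 1.825

1.825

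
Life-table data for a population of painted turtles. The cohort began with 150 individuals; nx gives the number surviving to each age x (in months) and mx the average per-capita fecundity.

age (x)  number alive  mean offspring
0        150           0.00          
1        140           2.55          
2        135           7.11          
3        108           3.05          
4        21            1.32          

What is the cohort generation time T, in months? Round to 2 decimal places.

lx = nx/n0 = nx/150: 1, 0.93333…, 0.9, 0.72, 0.14
lx·mx: 0, 2.38…, 6.399, 2.196, 0.1848 → R0 = 11.1598…
x·lx·mx: 0, 2.38…, 12.798, 6.588, 0.7392 → Σ = 22.5052…
T = 22.5052… / 11.1598… = 2.016631… → 2.02

2.02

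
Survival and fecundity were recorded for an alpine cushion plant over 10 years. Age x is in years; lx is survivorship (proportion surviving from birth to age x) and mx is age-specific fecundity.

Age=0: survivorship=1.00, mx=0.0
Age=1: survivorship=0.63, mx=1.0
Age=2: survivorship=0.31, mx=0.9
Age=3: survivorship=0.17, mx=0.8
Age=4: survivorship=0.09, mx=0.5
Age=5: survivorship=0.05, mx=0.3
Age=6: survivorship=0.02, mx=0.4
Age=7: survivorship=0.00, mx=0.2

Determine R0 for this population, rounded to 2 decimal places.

lx·mx by age: 0, 0.63, 0.279, 0.136, 0.045, 0.015, 0.008, 0
R0 = Σ lx·mx = 1.113 → 1.11

1.11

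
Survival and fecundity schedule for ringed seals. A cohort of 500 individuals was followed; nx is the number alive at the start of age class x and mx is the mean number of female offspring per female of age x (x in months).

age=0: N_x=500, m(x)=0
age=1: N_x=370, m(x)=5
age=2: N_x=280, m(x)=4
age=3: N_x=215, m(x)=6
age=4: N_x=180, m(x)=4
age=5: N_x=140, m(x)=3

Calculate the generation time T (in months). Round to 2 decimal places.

2.40

lx = nx/n0 = nx/500: 1, 0.74, 0.56, 0.43, 0.36, 0.28
lx·mx: 0, 3.7, 2.24, 2.58, 1.44, 0.84 → R0 = 10.8
x·lx·mx: 0, 3.7, 4.48, 7.74, 5.76, 4.2 → Σ = 25.88
T = 25.88 / 10.8 = 2.396296… → 2.40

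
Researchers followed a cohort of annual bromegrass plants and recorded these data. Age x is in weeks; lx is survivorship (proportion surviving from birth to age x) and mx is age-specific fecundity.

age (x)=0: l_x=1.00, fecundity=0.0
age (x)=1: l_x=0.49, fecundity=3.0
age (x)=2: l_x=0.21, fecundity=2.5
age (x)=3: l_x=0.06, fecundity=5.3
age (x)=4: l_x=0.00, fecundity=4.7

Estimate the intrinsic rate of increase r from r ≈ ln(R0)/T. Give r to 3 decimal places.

0.558

R0 = Σ lx·mx = 0 + 1.47 + 0.525 + 0.318 + 0 = 2.313
Σ x·lx·mx = 3.474; T = 3.474/2.313 = 1.50195…
r ≈ ln(R0)/T = ln(2.313)/1.50195… = 0.55831… → 0.558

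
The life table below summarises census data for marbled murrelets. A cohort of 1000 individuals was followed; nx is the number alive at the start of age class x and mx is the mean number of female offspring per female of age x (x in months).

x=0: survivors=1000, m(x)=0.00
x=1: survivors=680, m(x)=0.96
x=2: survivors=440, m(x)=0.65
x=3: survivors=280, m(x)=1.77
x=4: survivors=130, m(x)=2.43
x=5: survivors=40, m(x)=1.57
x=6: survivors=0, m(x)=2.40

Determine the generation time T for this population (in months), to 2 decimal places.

lx = nx/n0 = nx/1000: 1, 0.68, 0.44, 0.28, 0.13, 0.04, 0
lx·mx: 0, 0.6528, 0.286, 0.4956, 0.3159, 0.0628, 0 → R0 = 1.8131
x·lx·mx: 0, 0.6528, 0.572, 1.4868, 1.2636, 0.314, 0 → Σ = 4.2892
T = 4.2892 / 1.8131 = 2.365672… → 2.37

2.37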